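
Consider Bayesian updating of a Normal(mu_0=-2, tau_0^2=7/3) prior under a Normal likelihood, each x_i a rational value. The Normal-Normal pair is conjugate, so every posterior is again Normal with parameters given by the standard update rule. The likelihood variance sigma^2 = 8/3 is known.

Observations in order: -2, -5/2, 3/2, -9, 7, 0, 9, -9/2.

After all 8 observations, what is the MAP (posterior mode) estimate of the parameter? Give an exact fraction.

obs 1: x=-2 → posterior Normal(-2, 56/45)
obs 2: x=-5/2 → posterior Normal(-95/44, 28/33)
obs 3: x=3/2 → posterior Normal(-37/29, 56/87)
obs 4: x=-9 → posterior Normal(-25/9, 14/27)
obs 5: x=7 → posterior Normal(-51/43, 56/129)
obs 6: x=0 → posterior Normal(-51/50, 28/75)
obs 7: x=9 → posterior Normal(4/19, 56/171)
obs 8: x=-9/2 → posterior Normal(-39/128, 7/24)

-39/128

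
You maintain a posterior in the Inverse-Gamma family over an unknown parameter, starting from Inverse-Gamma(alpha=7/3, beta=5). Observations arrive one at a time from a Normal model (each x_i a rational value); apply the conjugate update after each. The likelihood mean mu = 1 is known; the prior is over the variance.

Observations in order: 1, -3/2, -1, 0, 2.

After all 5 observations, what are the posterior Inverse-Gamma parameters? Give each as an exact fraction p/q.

alpha=29/6, beta=89/8

obs 1: x=1 → posterior Inverse-Gamma(17/6, 5)
obs 2: x=-3/2 → posterior Inverse-Gamma(10/3, 65/8)
obs 3: x=-1 → posterior Inverse-Gamma(23/6, 81/8)
obs 4: x=0 → posterior Inverse-Gamma(13/3, 85/8)
obs 5: x=2 → posterior Inverse-Gamma(29/6, 89/8)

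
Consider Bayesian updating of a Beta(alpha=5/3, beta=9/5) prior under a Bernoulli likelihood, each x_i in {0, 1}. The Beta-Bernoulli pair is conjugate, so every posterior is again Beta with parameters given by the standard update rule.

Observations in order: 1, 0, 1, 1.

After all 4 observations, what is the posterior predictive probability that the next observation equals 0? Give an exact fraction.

obs 1: x=1 → posterior Beta(8/3, 9/5)
obs 2: x=0 → posterior Beta(8/3, 14/5)
obs 3: x=1 → posterior Beta(11/3, 14/5)
obs 4: x=1 → posterior Beta(14/3, 14/5)

3/8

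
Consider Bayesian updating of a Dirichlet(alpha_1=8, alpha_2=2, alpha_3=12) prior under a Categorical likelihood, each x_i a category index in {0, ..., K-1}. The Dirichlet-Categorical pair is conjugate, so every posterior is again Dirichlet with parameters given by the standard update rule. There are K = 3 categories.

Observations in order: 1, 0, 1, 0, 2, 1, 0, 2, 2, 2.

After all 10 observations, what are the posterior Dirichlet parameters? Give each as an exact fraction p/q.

obs 1: x=1 → posterior Dirichlet(8, 3, 12)
obs 2: x=0 → posterior Dirichlet(9, 3, 12)
obs 3: x=1 → posterior Dirichlet(9, 4, 12)
obs 4: x=0 → posterior Dirichlet(10, 4, 12)
obs 5: x=2 → posterior Dirichlet(10, 4, 13)
obs 6: x=1 → posterior Dirichlet(10, 5, 13)
obs 7: x=0 → posterior Dirichlet(11, 5, 13)
obs 8: x=2 → posterior Dirichlet(11, 5, 14)
obs 9: x=2 → posterior Dirichlet(11, 5, 15)
obs 10: x=2 → posterior Dirichlet(11, 5, 16)

alpha_1=11, alpha_2=5, alpha_3=16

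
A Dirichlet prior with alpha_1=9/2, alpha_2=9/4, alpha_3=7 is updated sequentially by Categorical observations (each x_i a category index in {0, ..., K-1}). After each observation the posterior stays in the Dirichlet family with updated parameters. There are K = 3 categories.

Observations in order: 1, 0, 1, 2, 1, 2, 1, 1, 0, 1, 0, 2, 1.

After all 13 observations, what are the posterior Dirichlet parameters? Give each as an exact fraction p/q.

obs 1: x=1 → posterior Dirichlet(9/2, 13/4, 7)
obs 2: x=0 → posterior Dirichlet(11/2, 13/4, 7)
obs 3: x=1 → posterior Dirichlet(11/2, 17/4, 7)
obs 4: x=2 → posterior Dirichlet(11/2, 17/4, 8)
obs 5: x=1 → posterior Dirichlet(11/2, 21/4, 8)
obs 6: x=2 → posterior Dirichlet(11/2, 21/4, 9)
obs 7: x=1 → posterior Dirichlet(11/2, 25/4, 9)
obs 8: x=1 → posterior Dirichlet(11/2, 29/4, 9)
obs 9: x=0 → posterior Dirichlet(13/2, 29/4, 9)
obs 10: x=1 → posterior Dirichlet(13/2, 33/4, 9)
obs 11: x=0 → posterior Dirichlet(15/2, 33/4, 9)
obs 12: x=2 → posterior Dirichlet(15/2, 33/4, 10)
obs 13: x=1 → posterior Dirichlet(15/2, 37/4, 10)

alpha_1=15/2, alpha_2=37/4, alpha_3=10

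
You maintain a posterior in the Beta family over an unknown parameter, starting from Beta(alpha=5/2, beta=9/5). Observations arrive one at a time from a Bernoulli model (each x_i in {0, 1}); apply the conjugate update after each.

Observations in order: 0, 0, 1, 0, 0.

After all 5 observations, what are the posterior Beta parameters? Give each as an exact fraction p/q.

alpha=7/2, beta=29/5

obs 1: x=0 → posterior Beta(5/2, 14/5)
obs 2: x=0 → posterior Beta(5/2, 19/5)
obs 3: x=1 → posterior Beta(7/2, 19/5)
obs 4: x=0 → posterior Beta(7/2, 24/5)
obs 5: x=0 → posterior Beta(7/2, 29/5)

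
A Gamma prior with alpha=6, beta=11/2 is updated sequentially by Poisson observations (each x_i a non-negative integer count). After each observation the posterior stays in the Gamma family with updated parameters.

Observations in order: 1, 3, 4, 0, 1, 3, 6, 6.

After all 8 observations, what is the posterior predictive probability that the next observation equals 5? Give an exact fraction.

obs 1: x=1 → posterior Gamma(7, 13/2)
obs 2: x=3 → posterior Gamma(10, 15/2)
obs 3: x=4 → posterior Gamma(14, 17/2)
obs 4: x=0 → posterior Gamma(14, 19/2)
obs 5: x=1 → posterior Gamma(15, 21/2)
obs 6: x=3 → posterior Gamma(18, 23/2)
obs 7: x=6 → posterior Gamma(24, 25/2)
obs 8: x=6 → posterior Gamma(30, 27/2)

77715463379258064280922774305576839767378349854208/1527319604909066255442244538517804134059453082180549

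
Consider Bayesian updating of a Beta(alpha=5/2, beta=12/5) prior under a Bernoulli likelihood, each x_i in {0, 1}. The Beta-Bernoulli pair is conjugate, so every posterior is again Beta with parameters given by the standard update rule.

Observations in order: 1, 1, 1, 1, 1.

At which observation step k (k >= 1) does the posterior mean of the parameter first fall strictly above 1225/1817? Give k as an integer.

k = 3

obs 1: x=1 → posterior Beta(7/2, 12/5)
obs 2: x=1 → posterior Beta(9/2, 12/5)
obs 3: x=1 → posterior Beta(11/2, 12/5)
obs 4: x=1 → posterior Beta(13/2, 12/5)
obs 5: x=1 → posterior Beta(15/2, 12/5)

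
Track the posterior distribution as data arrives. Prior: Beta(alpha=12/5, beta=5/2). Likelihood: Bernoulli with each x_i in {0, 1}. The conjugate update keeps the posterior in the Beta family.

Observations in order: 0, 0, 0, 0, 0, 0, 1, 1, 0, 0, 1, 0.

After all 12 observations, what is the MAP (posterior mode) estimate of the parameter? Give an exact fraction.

44/149

obs 1: x=0 → posterior Beta(12/5, 7/2)
obs 2: x=0 → posterior Beta(12/5, 9/2)
obs 3: x=0 → posterior Beta(12/5, 11/2)
obs 4: x=0 → posterior Beta(12/5, 13/2)
obs 5: x=0 → posterior Beta(12/5, 15/2)
obs 6: x=0 → posterior Beta(12/5, 17/2)
obs 7: x=1 → posterior Beta(17/5, 17/2)
obs 8: x=1 → posterior Beta(22/5, 17/2)
obs 9: x=0 → posterior Beta(22/5, 19/2)
obs 10: x=0 → posterior Beta(22/5, 21/2)
obs 11: x=1 → posterior Beta(27/5, 21/2)
obs 12: x=0 → posterior Beta(27/5, 23/2)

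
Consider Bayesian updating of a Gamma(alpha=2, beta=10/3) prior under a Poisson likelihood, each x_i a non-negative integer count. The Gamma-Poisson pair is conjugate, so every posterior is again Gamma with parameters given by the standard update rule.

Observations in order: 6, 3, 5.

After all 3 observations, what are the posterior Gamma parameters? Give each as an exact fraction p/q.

alpha=16, beta=19/3

obs 1: x=6 → posterior Gamma(8, 13/3)
obs 2: x=3 → posterior Gamma(11, 16/3)
obs 3: x=5 → posterior Gamma(16, 19/3)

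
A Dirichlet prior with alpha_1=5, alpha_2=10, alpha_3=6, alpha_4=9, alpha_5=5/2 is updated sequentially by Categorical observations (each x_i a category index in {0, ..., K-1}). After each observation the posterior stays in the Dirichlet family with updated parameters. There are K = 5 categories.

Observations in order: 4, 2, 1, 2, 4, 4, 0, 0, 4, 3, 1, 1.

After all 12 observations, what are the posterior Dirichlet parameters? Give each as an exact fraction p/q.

obs 1: x=4 → posterior Dirichlet(5, 10, 6, 9, 7/2)
obs 2: x=2 → posterior Dirichlet(5, 10, 7, 9, 7/2)
obs 3: x=1 → posterior Dirichlet(5, 11, 7, 9, 7/2)
obs 4: x=2 → posterior Dirichlet(5, 11, 8, 9, 7/2)
obs 5: x=4 → posterior Dirichlet(5, 11, 8, 9, 9/2)
obs 6: x=4 → posterior Dirichlet(5, 11, 8, 9, 11/2)
obs 7: x=0 → posterior Dirichlet(6, 11, 8, 9, 11/2)
obs 8: x=0 → posterior Dirichlet(7, 11, 8, 9, 11/2)
obs 9: x=4 → posterior Dirichlet(7, 11, 8, 9, 13/2)
obs 10: x=3 → posterior Dirichlet(7, 11, 8, 10, 13/2)
obs 11: x=1 → posterior Dirichlet(7, 12, 8, 10, 13/2)
obs 12: x=1 → posterior Dirichlet(7, 13, 8, 10, 13/2)

alpha_1=7, alpha_2=13, alpha_3=8, alpha_4=10, alpha_5=13/2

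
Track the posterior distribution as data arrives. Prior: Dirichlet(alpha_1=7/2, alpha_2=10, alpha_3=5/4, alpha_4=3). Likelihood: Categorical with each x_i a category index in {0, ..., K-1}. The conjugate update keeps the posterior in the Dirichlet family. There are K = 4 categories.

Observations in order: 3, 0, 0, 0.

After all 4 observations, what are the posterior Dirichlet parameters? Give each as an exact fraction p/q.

alpha_1=13/2, alpha_2=10, alpha_3=5/4, alpha_4=4

obs 1: x=3 → posterior Dirichlet(7/2, 10, 5/4, 4)
obs 2: x=0 → posterior Dirichlet(9/2, 10, 5/4, 4)
obs 3: x=0 → posterior Dirichlet(11/2, 10, 5/4, 4)
obs 4: x=0 → posterior Dirichlet(13/2, 10, 5/4, 4)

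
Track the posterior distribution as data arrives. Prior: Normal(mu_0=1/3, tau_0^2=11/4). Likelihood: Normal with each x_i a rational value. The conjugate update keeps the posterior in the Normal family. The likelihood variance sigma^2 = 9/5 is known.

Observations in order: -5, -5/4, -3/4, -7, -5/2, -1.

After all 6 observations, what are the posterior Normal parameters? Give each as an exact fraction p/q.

mu_0=-1901/732, tau_0^2=33/122

obs 1: x=-5 → posterior Normal(-263/91, 99/91)
obs 2: x=-5/4 → posterior Normal(-1327/584, 99/146)
obs 3: x=-3/4 → posterior Normal(-373/201, 33/67)
obs 4: x=-7 → posterior Normal(-379/128, 99/256)
obs 5: x=-5/2 → posterior Normal(-1791/622, 99/311)
obs 6: x=-1 → posterior Normal(-1901/732, 33/122)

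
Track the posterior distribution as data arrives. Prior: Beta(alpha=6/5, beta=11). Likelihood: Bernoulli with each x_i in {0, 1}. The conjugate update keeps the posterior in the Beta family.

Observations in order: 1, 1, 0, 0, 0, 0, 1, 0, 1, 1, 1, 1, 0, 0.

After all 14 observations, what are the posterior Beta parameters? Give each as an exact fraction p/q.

obs 1: x=1 → posterior Beta(11/5, 11)
obs 2: x=1 → posterior Beta(16/5, 11)
obs 3: x=0 → posterior Beta(16/5, 12)
obs 4: x=0 → posterior Beta(16/5, 13)
obs 5: x=0 → posterior Beta(16/5, 14)
obs 6: x=0 → posterior Beta(16/5, 15)
obs 7: x=1 → posterior Beta(21/5, 15)
obs 8: x=0 → posterior Beta(21/5, 16)
obs 9: x=1 → posterior Beta(26/5, 16)
obs 10: x=1 → posterior Beta(31/5, 16)
obs 11: x=1 → posterior Beta(36/5, 16)
obs 12: x=1 → posterior Beta(41/5, 16)
obs 13: x=0 → posterior Beta(41/5, 17)
obs 14: x=0 → posterior Beta(41/5, 18)

alpha=41/5, beta=18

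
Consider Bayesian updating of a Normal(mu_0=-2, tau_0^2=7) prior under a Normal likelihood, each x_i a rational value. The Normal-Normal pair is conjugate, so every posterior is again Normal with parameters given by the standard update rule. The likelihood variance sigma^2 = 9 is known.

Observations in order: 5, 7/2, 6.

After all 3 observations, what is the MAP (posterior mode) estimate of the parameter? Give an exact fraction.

obs 1: x=5 → posterior Normal(17/16, 63/16)
obs 2: x=7/2 → posterior Normal(83/46, 63/23)
obs 3: x=6 → posterior Normal(167/60, 21/10)

167/60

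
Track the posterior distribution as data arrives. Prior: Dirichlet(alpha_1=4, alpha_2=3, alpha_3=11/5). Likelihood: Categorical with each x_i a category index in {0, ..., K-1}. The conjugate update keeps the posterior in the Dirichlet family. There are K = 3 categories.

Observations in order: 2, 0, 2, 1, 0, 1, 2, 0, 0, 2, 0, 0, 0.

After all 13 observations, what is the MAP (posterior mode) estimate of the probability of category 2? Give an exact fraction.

13/48

obs 1: x=2 → posterior Dirichlet(4, 3, 16/5)
obs 2: x=0 → posterior Dirichlet(5, 3, 16/5)
obs 3: x=2 → posterior Dirichlet(5, 3, 21/5)
obs 4: x=1 → posterior Dirichlet(5, 4, 21/5)
obs 5: x=0 → posterior Dirichlet(6, 4, 21/5)
obs 6: x=1 → posterior Dirichlet(6, 5, 21/5)
obs 7: x=2 → posterior Dirichlet(6, 5, 26/5)
obs 8: x=0 → posterior Dirichlet(7, 5, 26/5)
obs 9: x=0 → posterior Dirichlet(8, 5, 26/5)
obs 10: x=2 → posterior Dirichlet(8, 5, 31/5)
obs 11: x=0 → posterior Dirichlet(9, 5, 31/5)
obs 12: x=0 → posterior Dirichlet(10, 5, 31/5)
obs 13: x=0 → posterior Dirichlet(11, 5, 31/5)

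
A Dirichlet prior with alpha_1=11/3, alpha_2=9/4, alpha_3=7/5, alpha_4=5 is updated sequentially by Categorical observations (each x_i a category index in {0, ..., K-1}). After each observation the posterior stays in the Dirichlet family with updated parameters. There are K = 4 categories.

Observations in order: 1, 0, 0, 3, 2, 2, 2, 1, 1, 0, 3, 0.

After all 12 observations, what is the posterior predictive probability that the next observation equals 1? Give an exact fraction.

315/1459

obs 1: x=1 → posterior Dirichlet(11/3, 13/4, 7/5, 5)
obs 2: x=0 → posterior Dirichlet(14/3, 13/4, 7/5, 5)
obs 3: x=0 → posterior Dirichlet(17/3, 13/4, 7/5, 5)
obs 4: x=3 → posterior Dirichlet(17/3, 13/4, 7/5, 6)
obs 5: x=2 → posterior Dirichlet(17/3, 13/4, 12/5, 6)
obs 6: x=2 → posterior Dirichlet(17/3, 13/4, 17/5, 6)
obs 7: x=2 → posterior Dirichlet(17/3, 13/4, 22/5, 6)
obs 8: x=1 → posterior Dirichlet(17/3, 17/4, 22/5, 6)
obs 9: x=1 → posterior Dirichlet(17/3, 21/4, 22/5, 6)
obs 10: x=0 → posterior Dirichlet(20/3, 21/4, 22/5, 6)
obs 11: x=3 → posterior Dirichlet(20/3, 21/4, 22/5, 7)
obs 12: x=0 → posterior Dirichlet(23/3, 21/4, 22/5, 7)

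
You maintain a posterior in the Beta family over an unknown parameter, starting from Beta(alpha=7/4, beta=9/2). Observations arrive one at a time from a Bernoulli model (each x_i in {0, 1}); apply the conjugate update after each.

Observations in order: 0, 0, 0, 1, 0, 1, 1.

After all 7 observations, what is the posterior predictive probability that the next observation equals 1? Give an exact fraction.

19/53

obs 1: x=0 → posterior Beta(7/4, 11/2)
obs 2: x=0 → posterior Beta(7/4, 13/2)
obs 3: x=0 → posterior Beta(7/4, 15/2)
obs 4: x=1 → posterior Beta(11/4, 15/2)
obs 5: x=0 → posterior Beta(11/4, 17/2)
obs 6: x=1 → posterior Beta(15/4, 17/2)
obs 7: x=1 → posterior Beta(19/4, 17/2)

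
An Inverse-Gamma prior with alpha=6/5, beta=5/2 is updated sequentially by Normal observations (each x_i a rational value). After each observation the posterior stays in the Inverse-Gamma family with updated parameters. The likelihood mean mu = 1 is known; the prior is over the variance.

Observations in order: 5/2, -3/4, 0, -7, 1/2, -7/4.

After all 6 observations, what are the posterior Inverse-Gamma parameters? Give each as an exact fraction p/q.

alpha=21/5, beta=665/16

obs 1: x=5/2 → posterior Inverse-Gamma(17/10, 29/8)
obs 2: x=-3/4 → posterior Inverse-Gamma(11/5, 165/32)
obs 3: x=0 → posterior Inverse-Gamma(27/10, 181/32)
obs 4: x=-7 → posterior Inverse-Gamma(16/5, 1205/32)
obs 5: x=1/2 → posterior Inverse-Gamma(37/10, 1209/32)
obs 6: x=-7/4 → posterior Inverse-Gamma(21/5, 665/16)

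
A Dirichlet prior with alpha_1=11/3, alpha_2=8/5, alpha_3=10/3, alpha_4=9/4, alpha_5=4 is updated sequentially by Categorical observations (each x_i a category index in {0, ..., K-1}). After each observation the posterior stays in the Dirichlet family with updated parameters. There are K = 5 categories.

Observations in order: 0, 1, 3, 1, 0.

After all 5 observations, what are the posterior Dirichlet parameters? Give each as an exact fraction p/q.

obs 1: x=0 → posterior Dirichlet(14/3, 8/5, 10/3, 9/4, 4)
obs 2: x=1 → posterior Dirichlet(14/3, 13/5, 10/3, 9/4, 4)
obs 3: x=3 → posterior Dirichlet(14/3, 13/5, 10/3, 13/4, 4)
obs 4: x=1 → posterior Dirichlet(14/3, 18/5, 10/3, 13/4, 4)
obs 5: x=0 → posterior Dirichlet(17/3, 18/5, 10/3, 13/4, 4)

alpha_1=17/3, alpha_2=18/5, alpha_3=10/3, alpha_4=13/4, alpha_5=4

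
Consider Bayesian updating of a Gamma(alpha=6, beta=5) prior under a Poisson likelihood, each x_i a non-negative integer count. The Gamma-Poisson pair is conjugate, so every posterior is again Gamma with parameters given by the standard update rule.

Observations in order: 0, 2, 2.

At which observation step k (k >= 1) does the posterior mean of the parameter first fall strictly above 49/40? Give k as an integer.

k = 3

obs 1: x=0 → posterior Gamma(6, 6)
obs 2: x=2 → posterior Gamma(8, 7)
obs 3: x=2 → posterior Gamma(10, 8)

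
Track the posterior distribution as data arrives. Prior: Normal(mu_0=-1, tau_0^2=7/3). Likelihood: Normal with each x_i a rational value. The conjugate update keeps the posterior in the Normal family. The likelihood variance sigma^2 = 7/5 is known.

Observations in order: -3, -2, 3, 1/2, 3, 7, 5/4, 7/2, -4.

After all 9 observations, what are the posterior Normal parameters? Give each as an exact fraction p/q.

obs 1: x=-3 → posterior Normal(-9/4, 7/8)
obs 2: x=-2 → posterior Normal(-28/13, 7/13)
obs 3: x=3 → posterior Normal(-13/18, 7/18)
obs 4: x=1/2 → posterior Normal(-21/46, 7/23)
obs 5: x=3 → posterior Normal(9/56, 1/4)
obs 6: x=7 → posterior Normal(79/66, 7/33)
obs 7: x=5/4 → posterior Normal(183/152, 7/38)
obs 8: x=7/2 → posterior Normal(253/172, 7/43)
obs 9: x=-4 → posterior Normal(173/192, 7/48)

mu_0=173/192, tau_0^2=7/48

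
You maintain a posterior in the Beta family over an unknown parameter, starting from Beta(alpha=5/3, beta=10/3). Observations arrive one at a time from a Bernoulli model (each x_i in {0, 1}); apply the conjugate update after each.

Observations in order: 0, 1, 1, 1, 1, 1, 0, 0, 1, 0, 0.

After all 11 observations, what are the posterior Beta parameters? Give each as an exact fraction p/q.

obs 1: x=0 → posterior Beta(5/3, 13/3)
obs 2: x=1 → posterior Beta(8/3, 13/3)
obs 3: x=1 → posterior Beta(11/3, 13/3)
obs 4: x=1 → posterior Beta(14/3, 13/3)
obs 5: x=1 → posterior Beta(17/3, 13/3)
obs 6: x=1 → posterior Beta(20/3, 13/3)
obs 7: x=0 → posterior Beta(20/3, 16/3)
obs 8: x=0 → posterior Beta(20/3, 19/3)
obs 9: x=1 → posterior Beta(23/3, 19/3)
obs 10: x=0 → posterior Beta(23/3, 22/3)
obs 11: x=0 → posterior Beta(23/3, 25/3)

alpha=23/3, beta=25/3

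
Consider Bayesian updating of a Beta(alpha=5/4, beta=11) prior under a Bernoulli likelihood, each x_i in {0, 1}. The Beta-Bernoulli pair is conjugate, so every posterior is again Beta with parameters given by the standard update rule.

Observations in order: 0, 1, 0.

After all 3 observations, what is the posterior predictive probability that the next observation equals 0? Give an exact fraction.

52/61

obs 1: x=0 → posterior Beta(5/4, 12)
obs 2: x=1 → posterior Beta(9/4, 12)
obs 3: x=0 → posterior Beta(9/4, 13)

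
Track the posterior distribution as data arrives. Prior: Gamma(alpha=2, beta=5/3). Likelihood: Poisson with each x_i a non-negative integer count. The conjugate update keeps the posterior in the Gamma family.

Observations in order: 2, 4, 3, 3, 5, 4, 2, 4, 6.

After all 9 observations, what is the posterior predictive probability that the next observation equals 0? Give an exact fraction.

47890485652059026823698344598447161988085597568237568/1102507499354148695951786433413508348166942596435546875

obs 1: x=2 → posterior Gamma(4, 8/3)
obs 2: x=4 → posterior Gamma(8, 11/3)
obs 3: x=3 → posterior Gamma(11, 14/3)
obs 4: x=3 → posterior Gamma(14, 17/3)
obs 5: x=5 → posterior Gamma(19, 20/3)
obs 6: x=4 → posterior Gamma(23, 23/3)
obs 7: x=2 → posterior Gamma(25, 26/3)
obs 8: x=4 → posterior Gamma(29, 29/3)
obs 9: x=6 → posterior Gamma(35, 32/3)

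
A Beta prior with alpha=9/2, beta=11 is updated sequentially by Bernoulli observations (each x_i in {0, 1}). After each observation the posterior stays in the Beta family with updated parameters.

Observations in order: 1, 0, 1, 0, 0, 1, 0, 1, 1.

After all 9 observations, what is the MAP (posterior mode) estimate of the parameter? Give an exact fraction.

17/45

obs 1: x=1 → posterior Beta(11/2, 11)
obs 2: x=0 → posterior Beta(11/2, 12)
obs 3: x=1 → posterior Beta(13/2, 12)
obs 4: x=0 → posterior Beta(13/2, 13)
obs 5: x=0 → posterior Beta(13/2, 14)
obs 6: x=1 → posterior Beta(15/2, 14)
obs 7: x=0 → posterior Beta(15/2, 15)
obs 8: x=1 → posterior Beta(17/2, 15)
obs 9: x=1 → posterior Beta(19/2, 15)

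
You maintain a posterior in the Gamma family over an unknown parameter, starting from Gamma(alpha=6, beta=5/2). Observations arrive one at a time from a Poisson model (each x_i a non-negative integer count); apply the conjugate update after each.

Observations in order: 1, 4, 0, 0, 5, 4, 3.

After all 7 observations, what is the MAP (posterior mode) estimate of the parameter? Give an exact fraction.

44/19

obs 1: x=1 → posterior Gamma(7, 7/2)
obs 2: x=4 → posterior Gamma(11, 9/2)
obs 3: x=0 → posterior Gamma(11, 11/2)
obs 4: x=0 → posterior Gamma(11, 13/2)
obs 5: x=5 → posterior Gamma(16, 15/2)
obs 6: x=4 → posterior Gamma(20, 17/2)
obs 7: x=3 → posterior Gamma(23, 19/2)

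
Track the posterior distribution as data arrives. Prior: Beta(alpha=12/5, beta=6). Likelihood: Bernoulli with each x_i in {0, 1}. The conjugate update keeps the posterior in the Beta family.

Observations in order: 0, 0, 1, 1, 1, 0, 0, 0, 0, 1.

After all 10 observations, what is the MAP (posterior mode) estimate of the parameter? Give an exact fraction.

27/82

obs 1: x=0 → posterior Beta(12/5, 7)
obs 2: x=0 → posterior Beta(12/5, 8)
obs 3: x=1 → posterior Beta(17/5, 8)
obs 4: x=1 → posterior Beta(22/5, 8)
obs 5: x=1 → posterior Beta(27/5, 8)
obs 6: x=0 → posterior Beta(27/5, 9)
obs 7: x=0 → posterior Beta(27/5, 10)
obs 8: x=0 → posterior Beta(27/5, 11)
obs 9: x=0 → posterior Beta(27/5, 12)
obs 10: x=1 → posterior Beta(32/5, 12)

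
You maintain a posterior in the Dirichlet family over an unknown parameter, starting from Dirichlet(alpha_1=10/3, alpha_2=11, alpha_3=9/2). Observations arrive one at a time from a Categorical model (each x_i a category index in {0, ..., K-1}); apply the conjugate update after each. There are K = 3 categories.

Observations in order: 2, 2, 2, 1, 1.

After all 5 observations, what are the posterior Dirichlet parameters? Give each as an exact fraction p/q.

alpha_1=10/3, alpha_2=13, alpha_3=15/2

obs 1: x=2 → posterior Dirichlet(10/3, 11, 11/2)
obs 2: x=2 → posterior Dirichlet(10/3, 11, 13/2)
obs 3: x=2 → posterior Dirichlet(10/3, 11, 15/2)
obs 4: x=1 → posterior Dirichlet(10/3, 12, 15/2)
obs 5: x=1 → posterior Dirichlet(10/3, 13, 15/2)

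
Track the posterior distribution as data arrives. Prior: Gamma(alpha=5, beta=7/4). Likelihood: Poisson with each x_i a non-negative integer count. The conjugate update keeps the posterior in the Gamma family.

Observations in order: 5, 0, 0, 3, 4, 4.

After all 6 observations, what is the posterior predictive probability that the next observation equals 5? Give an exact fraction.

obs 1: x=5 → posterior Gamma(10, 11/4)
obs 2: x=0 → posterior Gamma(10, 15/4)
obs 3: x=0 → posterior Gamma(10, 19/4)
obs 4: x=3 → posterior Gamma(13, 23/4)
obs 5: x=4 → posterior Gamma(17, 27/4)
obs 6: x=4 → posterior Gamma(21, 31/4)

32371833554092415004730161711247214592/399669593472470313551127910614013671875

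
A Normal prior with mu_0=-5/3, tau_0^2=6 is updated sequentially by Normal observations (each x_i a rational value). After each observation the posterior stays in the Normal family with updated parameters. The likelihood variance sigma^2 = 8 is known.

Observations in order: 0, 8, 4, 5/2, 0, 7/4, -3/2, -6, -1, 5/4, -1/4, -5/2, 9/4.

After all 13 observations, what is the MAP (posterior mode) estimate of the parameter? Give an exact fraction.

obs 1: x=0 → posterior Normal(-20/21, 24/7)
obs 2: x=8 → posterior Normal(26/15, 12/5)
obs 3: x=4 → posterior Normal(88/39, 24/13)
obs 4: x=5/2 → posterior Normal(221/96, 3/2)
obs 5: x=0 → posterior Normal(221/114, 24/19)
obs 6: x=7/4 → posterior Normal(505/264, 12/11)
obs 7: x=-3/2 → posterior Normal(451/300, 24/25)
obs 8: x=-6 → posterior Normal(235/336, 6/7)
obs 9: x=-1 → posterior Normal(199/372, 24/31)
obs 10: x=5/4 → posterior Normal(61/102, 12/17)
obs 11: x=-1/4 → posterior Normal(235/444, 24/37)
obs 12: x=-5/2 → posterior Normal(29/96, 3/5)
obs 13: x=9/4 → posterior Normal(113/258, 24/43)

113/258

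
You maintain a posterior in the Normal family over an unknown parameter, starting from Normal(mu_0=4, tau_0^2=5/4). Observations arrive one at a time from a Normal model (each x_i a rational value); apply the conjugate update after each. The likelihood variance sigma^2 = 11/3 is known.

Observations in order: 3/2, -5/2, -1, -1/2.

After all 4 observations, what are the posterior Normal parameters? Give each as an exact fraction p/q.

mu_0=277/208, tau_0^2=55/104

obs 1: x=3/2 → posterior Normal(397/118, 55/59)
obs 2: x=-5/2 → posterior Normal(161/74, 55/74)
obs 3: x=-1 → posterior Normal(146/89, 55/89)
obs 4: x=-1/2 → posterior Normal(277/208, 55/104)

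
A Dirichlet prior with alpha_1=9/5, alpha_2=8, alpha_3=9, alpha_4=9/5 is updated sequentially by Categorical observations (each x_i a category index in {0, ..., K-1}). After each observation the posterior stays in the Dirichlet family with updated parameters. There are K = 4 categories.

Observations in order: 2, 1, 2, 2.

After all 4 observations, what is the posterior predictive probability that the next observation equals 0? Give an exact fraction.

3/41

obs 1: x=2 → posterior Dirichlet(9/5, 8, 10, 9/5)
obs 2: x=1 → posterior Dirichlet(9/5, 9, 10, 9/5)
obs 3: x=2 → posterior Dirichlet(9/5, 9, 11, 9/5)
obs 4: x=2 → posterior Dirichlet(9/5, 9, 12, 9/5)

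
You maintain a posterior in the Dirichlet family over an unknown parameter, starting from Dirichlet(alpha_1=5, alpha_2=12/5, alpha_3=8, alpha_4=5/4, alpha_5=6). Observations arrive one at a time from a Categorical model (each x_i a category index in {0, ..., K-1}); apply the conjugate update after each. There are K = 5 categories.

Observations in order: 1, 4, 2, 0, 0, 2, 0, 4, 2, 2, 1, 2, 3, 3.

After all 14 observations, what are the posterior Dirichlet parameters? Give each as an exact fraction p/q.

alpha_1=8, alpha_2=22/5, alpha_3=13, alpha_4=13/4, alpha_5=8

obs 1: x=1 → posterior Dirichlet(5, 17/5, 8, 5/4, 6)
obs 2: x=4 → posterior Dirichlet(5, 17/5, 8, 5/4, 7)
obs 3: x=2 → posterior Dirichlet(5, 17/5, 9, 5/4, 7)
obs 4: x=0 → posterior Dirichlet(6, 17/5, 9, 5/4, 7)
obs 5: x=0 → posterior Dirichlet(7, 17/5, 9, 5/4, 7)
obs 6: x=2 → posterior Dirichlet(7, 17/5, 10, 5/4, 7)
obs 7: x=0 → posterior Dirichlet(8, 17/5, 10, 5/4, 7)
obs 8: x=4 → posterior Dirichlet(8, 17/5, 10, 5/4, 8)
obs 9: x=2 → posterior Dirichlet(8, 17/5, 11, 5/4, 8)
obs 10: x=2 → posterior Dirichlet(8, 17/5, 12, 5/4, 8)
obs 11: x=1 → posterior Dirichlet(8, 22/5, 12, 5/4, 8)
obs 12: x=2 → posterior Dirichlet(8, 22/5, 13, 5/4, 8)
obs 13: x=3 → posterior Dirichlet(8, 22/5, 13, 9/4, 8)
obs 14: x=3 → posterior Dirichlet(8, 22/5, 13, 13/4, 8)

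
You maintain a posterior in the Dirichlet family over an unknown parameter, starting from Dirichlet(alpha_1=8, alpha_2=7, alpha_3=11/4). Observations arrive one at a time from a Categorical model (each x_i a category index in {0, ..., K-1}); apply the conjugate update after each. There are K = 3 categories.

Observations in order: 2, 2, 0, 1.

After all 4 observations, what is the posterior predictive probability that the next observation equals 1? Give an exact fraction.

obs 1: x=2 → posterior Dirichlet(8, 7, 15/4)
obs 2: x=2 → posterior Dirichlet(8, 7, 19/4)
obs 3: x=0 → posterior Dirichlet(9, 7, 19/4)
obs 4: x=1 → posterior Dirichlet(9, 8, 19/4)

32/87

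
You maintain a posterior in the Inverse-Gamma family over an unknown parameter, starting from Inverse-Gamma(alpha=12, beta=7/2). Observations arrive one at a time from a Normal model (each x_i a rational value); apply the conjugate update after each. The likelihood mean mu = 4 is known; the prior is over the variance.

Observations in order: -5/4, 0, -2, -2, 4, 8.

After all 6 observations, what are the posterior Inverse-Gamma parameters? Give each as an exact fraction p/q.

obs 1: x=-5/4 → posterior Inverse-Gamma(25/2, 553/32)
obs 2: x=0 → posterior Inverse-Gamma(13, 809/32)
obs 3: x=-2 → posterior Inverse-Gamma(27/2, 1385/32)
obs 4: x=-2 → posterior Inverse-Gamma(14, 1961/32)
obs 5: x=4 → posterior Inverse-Gamma(29/2, 1961/32)
obs 6: x=8 → posterior Inverse-Gamma(15, 2217/32)

alpha=15, beta=2217/32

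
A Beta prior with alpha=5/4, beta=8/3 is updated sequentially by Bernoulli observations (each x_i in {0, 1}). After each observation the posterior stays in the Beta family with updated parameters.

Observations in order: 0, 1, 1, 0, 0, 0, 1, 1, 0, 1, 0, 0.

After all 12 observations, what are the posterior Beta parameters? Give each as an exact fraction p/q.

alpha=25/4, beta=29/3

obs 1: x=0 → posterior Beta(5/4, 11/3)
obs 2: x=1 → posterior Beta(9/4, 11/3)
obs 3: x=1 → posterior Beta(13/4, 11/3)
obs 4: x=0 → posterior Beta(13/4, 14/3)
obs 5: x=0 → posterior Beta(13/4, 17/3)
obs 6: x=0 → posterior Beta(13/4, 20/3)
obs 7: x=1 → posterior Beta(17/4, 20/3)
obs 8: x=1 → posterior Beta(21/4, 20/3)
obs 9: x=0 → posterior Beta(21/4, 23/3)
obs 10: x=1 → posterior Beta(25/4, 23/3)
obs 11: x=0 → posterior Beta(25/4, 26/3)
obs 12: x=0 → posterior Beta(25/4, 29/3)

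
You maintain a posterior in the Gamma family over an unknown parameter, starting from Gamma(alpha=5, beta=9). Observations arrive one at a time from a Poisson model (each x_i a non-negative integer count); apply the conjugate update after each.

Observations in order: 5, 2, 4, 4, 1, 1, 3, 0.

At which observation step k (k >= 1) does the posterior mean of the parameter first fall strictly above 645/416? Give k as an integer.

k = 7

obs 1: x=5 → posterior Gamma(10, 10)
obs 2: x=2 → posterior Gamma(12, 11)
obs 3: x=4 → posterior Gamma(16, 12)
obs 4: x=4 → posterior Gamma(20, 13)
obs 5: x=1 → posterior Gamma(21, 14)
obs 6: x=1 → posterior Gamma(22, 15)
obs 7: x=3 → posterior Gamma(25, 16)
obs 8: x=0 → posterior Gamma(25, 17)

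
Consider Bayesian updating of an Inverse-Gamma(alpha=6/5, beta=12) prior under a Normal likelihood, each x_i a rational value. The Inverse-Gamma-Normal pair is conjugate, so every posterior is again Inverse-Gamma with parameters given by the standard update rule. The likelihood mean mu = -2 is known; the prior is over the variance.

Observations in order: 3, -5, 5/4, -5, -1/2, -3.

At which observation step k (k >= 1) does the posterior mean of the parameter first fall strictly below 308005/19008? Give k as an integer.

obs 1: x=3 → posterior Inverse-Gamma(17/10, 49/2)
obs 2: x=-5 → posterior Inverse-Gamma(11/5, 29)
obs 3: x=5/4 → posterior Inverse-Gamma(27/10, 1097/32)
obs 4: x=-5 → posterior Inverse-Gamma(16/5, 1241/32)
obs 5: x=-1/2 → posterior Inverse-Gamma(37/10, 1277/32)
obs 6: x=-3 → posterior Inverse-Gamma(21/5, 1293/32)

k = 5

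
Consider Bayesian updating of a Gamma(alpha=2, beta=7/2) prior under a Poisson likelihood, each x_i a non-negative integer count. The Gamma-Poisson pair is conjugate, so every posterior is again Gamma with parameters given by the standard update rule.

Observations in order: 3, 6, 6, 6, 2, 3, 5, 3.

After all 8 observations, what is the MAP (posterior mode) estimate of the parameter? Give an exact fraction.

obs 1: x=3 → posterior Gamma(5, 9/2)
obs 2: x=6 → posterior Gamma(11, 11/2)
obs 3: x=6 → posterior Gamma(17, 13/2)
obs 4: x=6 → posterior Gamma(23, 15/2)
obs 5: x=2 → posterior Gamma(25, 17/2)
obs 6: x=3 → posterior Gamma(28, 19/2)
obs 7: x=5 → posterior Gamma(33, 21/2)
obs 8: x=3 → posterior Gamma(36, 23/2)

70/23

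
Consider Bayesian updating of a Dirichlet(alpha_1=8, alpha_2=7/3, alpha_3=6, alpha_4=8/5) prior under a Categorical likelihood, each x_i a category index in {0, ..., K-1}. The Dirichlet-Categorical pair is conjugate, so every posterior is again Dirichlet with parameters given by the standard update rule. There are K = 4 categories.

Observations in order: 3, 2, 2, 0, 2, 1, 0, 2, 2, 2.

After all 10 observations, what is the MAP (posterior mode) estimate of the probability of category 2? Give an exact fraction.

obs 1: x=3 → posterior Dirichlet(8, 7/3, 6, 13/5)
obs 2: x=2 → posterior Dirichlet(8, 7/3, 7, 13/5)
obs 3: x=2 → posterior Dirichlet(8, 7/3, 8, 13/5)
obs 4: x=0 → posterior Dirichlet(9, 7/3, 8, 13/5)
obs 5: x=2 → posterior Dirichlet(9, 7/3, 9, 13/5)
obs 6: x=1 → posterior Dirichlet(9, 10/3, 9, 13/5)
obs 7: x=0 → posterior Dirichlet(10, 10/3, 9, 13/5)
obs 8: x=2 → posterior Dirichlet(10, 10/3, 10, 13/5)
obs 9: x=2 → posterior Dirichlet(10, 10/3, 11, 13/5)
obs 10: x=2 → posterior Dirichlet(10, 10/3, 12, 13/5)

165/359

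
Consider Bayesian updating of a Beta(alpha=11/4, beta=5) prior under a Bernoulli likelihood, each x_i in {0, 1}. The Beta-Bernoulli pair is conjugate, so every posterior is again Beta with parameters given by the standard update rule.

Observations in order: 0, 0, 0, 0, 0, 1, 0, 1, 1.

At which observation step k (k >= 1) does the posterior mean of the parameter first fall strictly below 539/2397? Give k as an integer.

obs 1: x=0 → posterior Beta(11/4, 6)
obs 2: x=0 → posterior Beta(11/4, 7)
obs 3: x=0 → posterior Beta(11/4, 8)
obs 4: x=0 → posterior Beta(11/4, 9)
obs 5: x=0 → posterior Beta(11/4, 10)
obs 6: x=1 → posterior Beta(15/4, 10)
obs 7: x=0 → posterior Beta(15/4, 11)
obs 8: x=1 → posterior Beta(19/4, 11)
obs 9: x=1 → posterior Beta(23/4, 11)

k = 5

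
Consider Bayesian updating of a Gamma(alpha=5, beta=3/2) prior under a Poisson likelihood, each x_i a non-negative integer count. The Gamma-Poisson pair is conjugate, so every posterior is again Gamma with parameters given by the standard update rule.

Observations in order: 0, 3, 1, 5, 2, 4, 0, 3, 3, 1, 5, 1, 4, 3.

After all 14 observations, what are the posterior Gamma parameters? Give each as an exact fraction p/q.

alpha=40, beta=31/2

obs 1: x=0 → posterior Gamma(5, 5/2)
obs 2: x=3 → posterior Gamma(8, 7/2)
obs 3: x=1 → posterior Gamma(9, 9/2)
obs 4: x=5 → posterior Gamma(14, 11/2)
obs 5: x=2 → posterior Gamma(16, 13/2)
obs 6: x=4 → posterior Gamma(20, 15/2)
obs 7: x=0 → posterior Gamma(20, 17/2)
obs 8: x=3 → posterior Gamma(23, 19/2)
obs 9: x=3 → posterior Gamma(26, 21/2)
obs 10: x=1 → posterior Gamma(27, 23/2)
obs 11: x=5 → posterior Gamma(32, 25/2)
obs 12: x=1 → posterior Gamma(33, 27/2)
obs 13: x=4 → posterior Gamma(37, 29/2)
obs 14: x=3 → posterior Gamma(40, 31/2)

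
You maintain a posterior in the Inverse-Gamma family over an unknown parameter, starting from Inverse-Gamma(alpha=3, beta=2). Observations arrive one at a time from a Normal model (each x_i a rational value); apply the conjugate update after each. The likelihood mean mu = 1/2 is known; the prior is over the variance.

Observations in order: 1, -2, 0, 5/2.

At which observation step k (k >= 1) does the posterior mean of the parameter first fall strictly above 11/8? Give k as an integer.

obs 1: x=1 → posterior Inverse-Gamma(7/2, 17/8)
obs 2: x=-2 → posterior Inverse-Gamma(4, 21/4)
obs 3: x=0 → posterior Inverse-Gamma(9/2, 43/8)
obs 4: x=5/2 → posterior Inverse-Gamma(5, 59/8)

k = 2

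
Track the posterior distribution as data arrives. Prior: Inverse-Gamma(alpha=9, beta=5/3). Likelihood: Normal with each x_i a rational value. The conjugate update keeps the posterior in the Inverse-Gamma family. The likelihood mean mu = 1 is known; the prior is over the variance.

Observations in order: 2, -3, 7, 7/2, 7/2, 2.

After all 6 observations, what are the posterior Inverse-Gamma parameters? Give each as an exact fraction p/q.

obs 1: x=2 → posterior Inverse-Gamma(19/2, 13/6)
obs 2: x=-3 → posterior Inverse-Gamma(10, 61/6)
obs 3: x=7 → posterior Inverse-Gamma(21/2, 169/6)
obs 4: x=7/2 → posterior Inverse-Gamma(11, 751/24)
obs 5: x=7/2 → posterior Inverse-Gamma(23/2, 413/12)
obs 6: x=2 → posterior Inverse-Gamma(12, 419/12)

alpha=12, beta=419/12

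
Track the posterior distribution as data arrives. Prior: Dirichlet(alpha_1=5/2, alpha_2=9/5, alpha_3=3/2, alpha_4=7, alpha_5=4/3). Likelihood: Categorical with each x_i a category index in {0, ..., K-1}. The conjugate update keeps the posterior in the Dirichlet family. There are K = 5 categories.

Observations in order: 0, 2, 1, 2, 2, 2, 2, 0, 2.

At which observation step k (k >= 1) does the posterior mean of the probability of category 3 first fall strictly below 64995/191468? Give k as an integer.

k = 7

obs 1: x=0 → posterior Dirichlet(7/2, 9/5, 3/2, 7, 4/3)
obs 2: x=2 → posterior Dirichlet(7/2, 9/5, 5/2, 7, 4/3)
obs 3: x=1 → posterior Dirichlet(7/2, 14/5, 5/2, 7, 4/3)
obs 4: x=2 → posterior Dirichlet(7/2, 14/5, 7/2, 7, 4/3)
obs 5: x=2 → posterior Dirichlet(7/2, 14/5, 9/2, 7, 4/3)
obs 6: x=2 → posterior Dirichlet(7/2, 14/5, 11/2, 7, 4/3)
obs 7: x=2 → posterior Dirichlet(7/2, 14/5, 13/2, 7, 4/3)
obs 8: x=0 → posterior Dirichlet(9/2, 14/5, 13/2, 7, 4/3)
obs 9: x=2 → posterior Dirichlet(9/2, 14/5, 15/2, 7, 4/3)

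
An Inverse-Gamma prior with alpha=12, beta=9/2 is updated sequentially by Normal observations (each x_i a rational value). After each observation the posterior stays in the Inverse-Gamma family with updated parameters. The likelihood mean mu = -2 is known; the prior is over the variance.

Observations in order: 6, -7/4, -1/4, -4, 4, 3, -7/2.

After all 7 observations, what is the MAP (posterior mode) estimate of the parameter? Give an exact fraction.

1147/264

obs 1: x=6 → posterior Inverse-Gamma(25/2, 73/2)
obs 2: x=-7/4 → posterior Inverse-Gamma(13, 1169/32)
obs 3: x=-1/4 → posterior Inverse-Gamma(27/2, 609/16)
obs 4: x=-4 → posterior Inverse-Gamma(14, 641/16)
obs 5: x=4 → posterior Inverse-Gamma(29/2, 929/16)
obs 6: x=3 → posterior Inverse-Gamma(15, 1129/16)
obs 7: x=-7/2 → posterior Inverse-Gamma(31/2, 1147/16)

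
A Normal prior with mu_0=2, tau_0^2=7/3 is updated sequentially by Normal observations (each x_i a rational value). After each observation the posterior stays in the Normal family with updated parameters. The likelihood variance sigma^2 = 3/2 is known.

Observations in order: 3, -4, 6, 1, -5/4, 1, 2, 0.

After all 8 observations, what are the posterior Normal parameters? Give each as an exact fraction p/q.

obs 1: x=3 → posterior Normal(60/23, 21/23)
obs 2: x=-4 → posterior Normal(4/37, 21/37)
obs 3: x=6 → posterior Normal(88/51, 7/17)
obs 4: x=1 → posterior Normal(102/65, 21/65)
obs 5: x=-5/4 → posterior Normal(169/158, 21/79)
obs 6: x=1 → posterior Normal(197/186, 7/31)
obs 7: x=2 → posterior Normal(253/214, 21/107)
obs 8: x=0 → posterior Normal(23/22, 21/121)

mu_0=23/22, tau_0^2=21/121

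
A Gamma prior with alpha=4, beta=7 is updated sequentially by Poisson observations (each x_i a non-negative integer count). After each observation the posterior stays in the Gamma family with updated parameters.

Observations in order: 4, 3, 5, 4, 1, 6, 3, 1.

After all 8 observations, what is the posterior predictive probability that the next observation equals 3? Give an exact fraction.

obs 1: x=4 → posterior Gamma(8, 8)
obs 2: x=3 → posterior Gamma(11, 9)
obs 3: x=5 → posterior Gamma(16, 10)
obs 4: x=4 → posterior Gamma(20, 11)
obs 5: x=1 → posterior Gamma(21, 12)
obs 6: x=6 → posterior Gamma(27, 13)
obs 7: x=3 → posterior Gamma(30, 14)
obs 8: x=1 → posterior Gamma(31, 15)

980806667976202103309333324432373046875/5444517870735015415413993718908291383296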